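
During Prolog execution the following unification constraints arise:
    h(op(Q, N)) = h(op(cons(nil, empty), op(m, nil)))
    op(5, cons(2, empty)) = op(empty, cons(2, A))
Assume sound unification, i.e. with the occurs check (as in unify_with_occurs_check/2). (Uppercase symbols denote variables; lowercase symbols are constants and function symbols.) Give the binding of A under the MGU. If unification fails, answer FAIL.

FAIL

Decompose h/1: op(Q, N) = op(cons(nil, empty), op(m, nil)).
Decompose op/2: Q = cons(nil, empty),  N = op(m, nil).
Bind Q := cons(nil, empty); no other remaining equation mentions Q.
Bind N := op(m, nil); no other remaining equation mentions N.
Decompose op/2: 5 = empty,  cons(2, empty) = cons(2, A).
Clash: constants 5 and empty differ; no unifier exists.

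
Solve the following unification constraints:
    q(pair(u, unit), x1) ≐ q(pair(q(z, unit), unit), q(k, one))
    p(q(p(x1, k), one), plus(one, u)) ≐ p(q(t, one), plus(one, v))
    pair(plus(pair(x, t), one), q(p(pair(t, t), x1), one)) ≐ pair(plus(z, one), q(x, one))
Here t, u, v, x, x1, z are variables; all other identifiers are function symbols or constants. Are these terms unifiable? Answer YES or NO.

YES

Decompose q/2: pair(u, unit) ≐ pair(q(z, unit), unit),  x1 ≐ q(k, one).
Decompose pair/2: u ≐ q(z, unit),  unit ≐ unit.
Bind u := q(z, unit); substituting into the one remaining equation that mentions u gives: p(q(p(x1, k), one), plus(one, q(z, unit))) ≐ p(q(t, one), plus(one, v)).
Delete trivial equation unit ≐ unit.
Bind x1 := q(k, one); substituting into the remaining equations gives: p(q(p(q(k, one), k), one), plus(one, q(z, unit))) ≐ p(q(t, one), plus(one, v)),  pair(plus(pair(x, t), one), q(p(pair(t, t), q(k, one)), one)) ≐ pair(plus(z, one), q(x, one)).
Decompose p/2: q(p(q(k, one), k), one) ≐ q(t, one),  plus(one, q(z, unit)) ≐ plus(one, v).
Decompose q/2: p(q(k, one), k) ≐ t,  one ≐ one.
Bind t := p(q(k, one), k); substituting into the one remaining equation that mentions t gives: pair(plus(pair(x, p(q(k, one), k)), one), q(p(pair(p(q(k, one), k), p(q(k, one), k)), q(k, one)), one)) ≐ pair(plus(z, one), q(x, one)).
Delete trivial equation one ≐ one.
Decompose plus/2: one ≐ one,  q(z, unit) ≐ v.
Delete trivial equation one ≐ one.
Bind v := q(z, unit); no other remaining equation mentions v.
Decompose pair/2: plus(pair(x, p(q(k, one), k)), one) ≐ plus(z, one),  q(p(pair(p(q(k, one), k), p(q(k, one), k)), q(k, one)), one) ≐ q(x, one).
Decompose plus/2: pair(x, p(q(k, one), k)) ≐ z,  one ≐ one.
Bind z := pair(x, p(q(k, one), k)); no other remaining equation mentions z. Substituting into the earlier bindings gives u := q(pair(x, p(q(k, one), k)), unit), v := q(pair(x, p(q(k, one), k)), unit).
Delete trivial equation one ≐ one.
Decompose q/2: p(pair(p(q(k, one), k), p(q(k, one), k)), q(k, one)) ≐ x,  one ≐ one.
Bind x := p(pair(p(q(k, one), k), p(q(k, one), k)), q(k, one)); no other remaining equation mentions x. Substituting into the earlier bindings gives u := q(pair(p(pair(p(q(k, one), k), p(q(k, one), k)), q(k, one)), p(q(k, one), k)), unit), v := q(pair(p(pair(p(q(k, one), k), p(q(k, one), k)), q(k, one)), p(q(k, one), k)), unit), z := pair(p(pair(p(q(k, one), k), p(q(k, one), k)), q(k, one)), p(q(k, one), k)).
Delete trivial equation one ≐ one.
No equations remain and no clash or occurs-check failure arose, so a unifier exists.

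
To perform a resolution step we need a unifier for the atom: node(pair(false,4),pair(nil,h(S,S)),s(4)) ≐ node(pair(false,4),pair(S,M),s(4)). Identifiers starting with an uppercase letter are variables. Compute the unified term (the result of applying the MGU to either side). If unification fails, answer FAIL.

Decompose node/3: pair(false,4) ≐ pair(false,4),  pair(nil,h(S,S)) ≐ pair(S,M),  s(4) ≐ s(4).
Delete trivial equation pair(false,4) ≐ pair(false,4).
Decompose pair/2: nil ≐ S,  h(S,S) ≐ M.
Bind S := nil; substituting into the one remaining equation that mentions S gives: h(nil,nil) ≐ M.
Bind M := h(nil,nil); no other remaining equation mentions M.
Delete trivial equation s(4) ≐ s(4).
Applying the MGU to either side gives node(pair(false,4),pair(nil,h(nil,nil)),s(4)).

node(pair(false,4),pair(nil,h(nil,nil)),s(4))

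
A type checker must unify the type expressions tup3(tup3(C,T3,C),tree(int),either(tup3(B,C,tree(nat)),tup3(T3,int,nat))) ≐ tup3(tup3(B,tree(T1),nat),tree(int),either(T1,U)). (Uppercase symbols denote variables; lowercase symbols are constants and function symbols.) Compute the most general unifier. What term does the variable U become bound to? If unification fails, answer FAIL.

tup3(tree(tup3(nat,nat,tree(nat))),int,nat)

Decompose tup3/3: tup3(C,T3,C) ≐ tup3(B,tree(T1),nat),  tree(int) ≐ tree(int),  either(tup3(B,C,tree(nat)),tup3(T3,int,nat)) ≐ either(T1,U).
Decompose tup3/3: C ≐ B,  T3 ≐ tree(T1),  C ≐ nat.
Bind C := B; substituting into the 2 remaining equations that mention C gives: B ≐ nat,  either(tup3(B,B,tree(nat)),tup3(T3,int,nat)) ≐ either(T1,U).
Bind T3 := tree(T1); substituting into the one remaining equation that mentions T3 gives: either(tup3(B,B,tree(nat)),tup3(tree(T1),int,nat)) ≐ either(T1,U).
Bind B := nat; substituting into the one remaining equation that mentions B gives: either(tup3(nat,nat,tree(nat)),tup3(tree(T1),int,nat)) ≐ either(T1,U). Substituting into the earlier binding gives C := nat.
Delete trivial equation tree(int) ≐ tree(int).
Decompose either/2: tup3(nat,nat,tree(nat)) ≐ T1,  tup3(tree(T1),int,nat) ≐ U.
Bind T1 := tup3(nat,nat,tree(nat)); substituting into the remaining equation gives: tup3(tree(tup3(nat,nat,tree(nat))),int,nat) ≐ U. Substituting into the earlier binding gives T3 := tree(tup3(nat,nat,tree(nat))).
Bind U := tup3(tree(tup3(nat,nat,tree(nat))),int,nat).
MGU = { C -> nat, T3 -> tree(tup3(nat,nat,tree(nat))), B -> nat, T1 -> tup3(nat,nat,tree(nat)), U -> tup3(tree(tup3(nat,nat,tree(nat))),int,nat) }, so U -> tup3(tree(tup3(nat,nat,tree(nat))),int,nat).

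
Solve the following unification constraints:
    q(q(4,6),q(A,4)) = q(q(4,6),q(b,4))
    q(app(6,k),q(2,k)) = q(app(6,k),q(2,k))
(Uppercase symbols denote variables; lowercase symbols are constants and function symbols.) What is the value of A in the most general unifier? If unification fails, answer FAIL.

Decompose q/2: q(4,6) = q(4,6),  q(A,4) = q(b,4).
Delete trivial equation q(4,6) = q(4,6).
Decompose q/2: A = b,  4 = 4.
Bind A := b; no other remaining equation mentions A.
Delete trivial equation 4 = 4.
Delete trivial equation q(app(6,k),q(2,k)) = q(app(6,k),q(2,k)).
MGU = { A ↦ b }, so A ↦ b.

b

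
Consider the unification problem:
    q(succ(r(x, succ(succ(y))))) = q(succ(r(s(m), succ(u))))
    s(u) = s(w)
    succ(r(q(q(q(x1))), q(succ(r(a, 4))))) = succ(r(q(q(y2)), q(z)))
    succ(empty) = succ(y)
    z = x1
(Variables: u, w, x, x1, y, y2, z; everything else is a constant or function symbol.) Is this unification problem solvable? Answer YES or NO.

Decompose q/1: succ(r(x, succ(succ(y)))) = succ(r(s(m), succ(u))).
Decompose succ/1: r(x, succ(succ(y))) = r(s(m), succ(u)).
Decompose r/2: x = s(m),  succ(succ(y)) = succ(u).
Bind x := s(m); no other remaining equation mentions x.
Decompose succ/1: succ(y) = u.
Bind u := succ(y); substituting into the one remaining equation that mentions u gives: s(succ(y)) = s(w).
Decompose s/1: succ(y) = w.
Bind w := succ(y); no other remaining equation mentions w.
Decompose succ/1: r(q(q(q(x1))), q(succ(r(a, 4)))) = r(q(q(y2)), q(z)).
Decompose r/2: q(q(q(x1))) = q(q(y2)),  q(succ(r(a, 4))) = q(z).
Decompose q/1: q(q(x1)) = q(y2).
Decompose q/1: q(x1) = y2.
Bind y2 := q(x1); no other remaining equation mentions y2.
Decompose q/1: succ(r(a, 4)) = z.
Bind z := succ(r(a, 4)); substituting into the one remaining equation that mentions z gives: succ(r(a, 4)) = x1.
Decompose succ/1: empty = y.
Bind y := empty; no other remaining equation mentions y. Substituting into the earlier bindings gives u := succ(empty), w := succ(empty).
Bind x1 := succ(r(a, 4)). Substituting into the earlier binding gives y2 := q(succ(r(a, 4))).
No equations remain and no clash or occurs-check failure arose, so a unifier exists.

YES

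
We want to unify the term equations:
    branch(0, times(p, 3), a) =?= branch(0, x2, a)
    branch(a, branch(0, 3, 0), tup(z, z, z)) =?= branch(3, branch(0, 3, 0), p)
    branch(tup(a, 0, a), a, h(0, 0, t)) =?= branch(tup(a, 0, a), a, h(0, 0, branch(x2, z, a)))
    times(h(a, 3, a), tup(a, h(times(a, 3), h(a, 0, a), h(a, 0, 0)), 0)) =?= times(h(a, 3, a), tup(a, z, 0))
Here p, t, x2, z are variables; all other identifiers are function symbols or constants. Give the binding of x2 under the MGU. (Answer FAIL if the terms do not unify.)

FAIL

Decompose branch/3: 0 =?= 0,  times(p, 3) =?= x2,  a =?= a.
Delete trivial equation 0 =?= 0.
Bind x2 := times(p, 3); substituting into the one remaining equation that mentions x2 gives: branch(tup(a, 0, a), a, h(0, 0, t)) =?= branch(tup(a, 0, a), a, h(0, 0, branch(times(p, 3), z, a))).
Delete trivial equation a =?= a.
Decompose branch/3: a =?= 3,  branch(0, 3, 0) =?= branch(0, 3, 0),  tup(z, z, z) =?= p.
Clash: constants a and 3 differ; no unifier exists.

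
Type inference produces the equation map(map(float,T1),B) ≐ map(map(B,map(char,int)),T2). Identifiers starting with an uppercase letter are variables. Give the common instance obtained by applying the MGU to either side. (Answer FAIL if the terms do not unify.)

map(map(float,map(char,int)),float)

Decompose map/2: map(float,T1) ≐ map(B,map(char,int)),  B ≐ T2.
Decompose map/2: float ≐ B,  T1 ≐ map(char,int).
Bind B := float; substituting into the one remaining equation that mentions B gives: float ≐ T2.
Bind T1 := map(char,int); no other remaining equation mentions T1.
Bind T2 := float.
Applying the MGU to either side gives map(map(float,map(char,int)),float).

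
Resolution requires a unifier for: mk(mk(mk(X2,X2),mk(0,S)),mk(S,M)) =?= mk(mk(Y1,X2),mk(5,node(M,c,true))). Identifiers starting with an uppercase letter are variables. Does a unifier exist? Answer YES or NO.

Decompose mk/2: mk(mk(X2,X2),mk(0,S)) =?= mk(Y1,X2),  mk(S,M) =?= mk(5,node(M,c,true)).
Decompose mk/2: mk(X2,X2) =?= Y1,  mk(0,S) =?= X2.
Bind Y1 := mk(X2,X2); no other remaining equation mentions Y1.
Bind X2 := mk(0,S); no other remaining equation mentions X2. Substituting into the earlier binding gives Y1 := mk(mk(0,S),mk(0,S)).
Decompose mk/2: S =?= 5,  M =?= node(M,c,true).
Bind S := 5; no other remaining equation mentions S. Substituting into the earlier bindings gives Y1 := mk(mk(0,5),mk(0,5)), X2 := mk(0,5).
Occurs check fails: M occurs in node(M,c,true); the equation M =?= node(M,c,true) has no finite solution.

NO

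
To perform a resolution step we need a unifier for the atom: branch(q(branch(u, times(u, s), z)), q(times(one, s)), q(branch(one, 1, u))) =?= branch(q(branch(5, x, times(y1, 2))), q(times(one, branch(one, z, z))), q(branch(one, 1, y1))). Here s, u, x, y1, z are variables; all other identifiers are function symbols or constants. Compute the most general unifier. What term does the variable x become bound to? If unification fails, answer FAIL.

Decompose branch/3: q(branch(u, times(u, s), z)) =?= q(branch(5, x, times(y1, 2))),  q(times(one, s)) =?= q(times(one, branch(one, z, z))),  q(branch(one, 1, u)) =?= q(branch(one, 1, y1)).
Decompose q/1: branch(u, times(u, s), z) =?= branch(5, x, times(y1, 2)).
Decompose branch/3: u =?= 5,  times(u, s) =?= x,  z =?= times(y1, 2).
Bind u := 5; substituting into the 2 remaining equations that mention u gives: times(5, s) =?= x,  q(branch(one, 1, 5)) =?= q(branch(one, 1, y1)).
Bind x := times(5, s); no other remaining equation mentions x.
Bind z := times(y1, 2); substituting into the one remaining equation that mentions z gives: q(times(one, s)) =?= q(times(one, branch(one, times(y1, 2), times(y1, 2)))).
Decompose q/1: times(one, s) =?= times(one, branch(one, times(y1, 2), times(y1, 2))).
Decompose times/2: one =?= one,  s =?= branch(one, times(y1, 2), times(y1, 2)).
Delete trivial equation one =?= one.
Bind s := branch(one, times(y1, 2), times(y1, 2)); no other remaining equation mentions s. Substituting into the earlier binding gives x := times(5, branch(one, times(y1, 2), times(y1, 2))).
Decompose q/1: branch(one, 1, 5) =?= branch(one, 1, y1).
Decompose branch/3: one =?= one,  1 =?= 1,  5 =?= y1.
Delete trivial equation one =?= one.
Delete trivial equation 1 =?= 1.
Bind y1 := 5. Substituting into the earlier bindings gives x := times(5, branch(one, times(5, 2), times(5, 2))), z := times(5, 2), s := branch(one, times(5, 2), times(5, 2)).
MGU = { u -> 5, x -> times(5, branch(one, times(5, 2), times(5, 2))), z -> times(5, 2), s -> branch(one, times(5, 2), times(5, 2)), y1 -> 5 }, so x -> times(5, branch(one, times(5, 2), times(5, 2))).

times(5, branch(one, times(5, 2), times(5, 2)))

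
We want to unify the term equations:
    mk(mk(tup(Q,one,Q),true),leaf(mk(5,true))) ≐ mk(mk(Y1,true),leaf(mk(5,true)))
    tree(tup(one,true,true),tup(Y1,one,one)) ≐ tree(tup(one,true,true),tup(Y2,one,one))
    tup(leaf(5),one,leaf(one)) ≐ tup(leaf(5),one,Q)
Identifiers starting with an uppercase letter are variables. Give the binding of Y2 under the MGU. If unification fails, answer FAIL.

Decompose mk/2: mk(tup(Q,one,Q),true) ≐ mk(Y1,true),  leaf(mk(5,true)) ≐ leaf(mk(5,true)).
Decompose mk/2: tup(Q,one,Q) ≐ Y1,  true ≐ true.
Bind Y1 := tup(Q,one,Q); substituting into the one remaining equation that mentions Y1 gives: tree(tup(one,true,true),tup(tup(Q,one,Q),one,one)) ≐ tree(tup(one,true,true),tup(Y2,one,one)).
Delete trivial equation true ≐ true.
Delete trivial equation leaf(mk(5,true)) ≐ leaf(mk(5,true)).
Decompose tree/2: tup(one,true,true) ≐ tup(one,true,true),  tup(tup(Q,one,Q),one,one) ≐ tup(Y2,one,one).
Delete trivial equation tup(one,true,true) ≐ tup(one,true,true).
Decompose tup/3: tup(Q,one,Q) ≐ Y2,  one ≐ one,  one ≐ one.
Bind Y2 := tup(Q,one,Q); no other remaining equation mentions Y2.
Delete trivial equation one ≐ one.
Delete trivial equation one ≐ one.
Decompose tup/3: leaf(5) ≐ leaf(5),  one ≐ one,  leaf(one) ≐ Q.
Delete trivial equation leaf(5) ≐ leaf(5).
Delete trivial equation one ≐ one.
Bind Q := leaf(one). Substituting into the earlier bindings gives Y1 := tup(leaf(one),one,leaf(one)), Y2 := tup(leaf(one),one,leaf(one)).
MGU = { Y1 ↦ tup(leaf(one),one,leaf(one)), Y2 ↦ tup(leaf(one),one,leaf(one)), Q ↦ leaf(one) }, so Y2 ↦ tup(leaf(one),one,leaf(one)).

tup(leaf(one),one,leaf(one))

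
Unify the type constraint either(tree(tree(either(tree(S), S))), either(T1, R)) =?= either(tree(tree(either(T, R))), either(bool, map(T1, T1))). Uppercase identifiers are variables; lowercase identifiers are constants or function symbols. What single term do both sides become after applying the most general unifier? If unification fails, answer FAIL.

Decompose either/2: tree(tree(either(tree(S), S))) =?= tree(tree(either(T, R))),  either(T1, R) =?= either(bool, map(T1, T1)).
Decompose tree/1: tree(either(tree(S), S)) =?= tree(either(T, R)).
Decompose tree/1: either(tree(S), S) =?= either(T, R).
Decompose either/2: tree(S) =?= T,  S =?= R.
Bind T := tree(S); no other remaining equation mentions T.
Bind S := R; no other remaining equation mentions S. Substituting into the earlier binding gives T := tree(R).
Decompose either/2: T1 =?= bool,  R =?= map(T1, T1).
Bind T1 := bool; substituting into the remaining equation gives: R =?= map(bool, bool).
Bind R := map(bool, bool). Substituting into the earlier bindings gives T := tree(map(bool, bool)), S := map(bool, bool).
Applying the MGU to either side gives either(tree(tree(either(tree(map(bool, bool)), map(bool, bool)))), either(bool, map(bool, bool))).

either(tree(tree(either(tree(map(bool, bool)), map(bool, bool)))), either(bool, map(bool, bool)))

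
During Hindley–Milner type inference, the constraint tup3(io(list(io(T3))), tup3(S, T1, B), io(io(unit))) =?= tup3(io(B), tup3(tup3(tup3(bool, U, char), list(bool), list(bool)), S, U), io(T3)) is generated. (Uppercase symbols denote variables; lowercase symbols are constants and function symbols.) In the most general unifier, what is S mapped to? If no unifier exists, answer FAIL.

Decompose tup3/3: io(list(io(T3))) =?= io(B),  tup3(S, T1, B) =?= tup3(tup3(tup3(bool, U, char), list(bool), list(bool)), S, U),  io(io(unit)) =?= io(T3).
Decompose io/1: list(io(T3)) =?= B.
Bind B := list(io(T3)); substituting into the one remaining equation that mentions B gives: tup3(S, T1, list(io(T3))) =?= tup3(tup3(tup3(bool, U, char), list(bool), list(bool)), S, U).
Decompose tup3/3: S =?= tup3(tup3(bool, U, char), list(bool), list(bool)),  T1 =?= S,  list(io(T3)) =?= U.
Bind S := tup3(tup3(bool, U, char), list(bool), list(bool)); substituting into the one remaining equation that mentions S gives: T1 =?= tup3(tup3(bool, U, char), list(bool), list(bool)).
Bind T1 := tup3(tup3(bool, U, char), list(bool), list(bool)); no other remaining equation mentions T1.
Bind U := list(io(T3)); no other remaining equation mentions U. Substituting into the earlier bindings gives S := tup3(tup3(bool, list(io(T3)), char), list(bool), list(bool)), T1 := tup3(tup3(bool, list(io(T3)), char), list(bool), list(bool)).
Decompose io/1: io(unit) =?= T3.
Bind T3 := io(unit). Substituting into the earlier bindings gives B := list(io(io(unit))), S := tup3(tup3(bool, list(io(io(unit))), char), list(bool), list(bool)), T1 := tup3(tup3(bool, list(io(io(unit))), char), list(bool), list(bool)), U := list(io(io(unit))).
MGU = { B -> list(io(io(unit))), S -> tup3(tup3(bool, list(io(io(unit))), char), list(bool), list(bool)), T1 -> tup3(tup3(bool, list(io(io(unit))), char), list(bool), list(bool)), U -> list(io(io(unit))), T3 -> io(unit) }, so S -> tup3(tup3(bool, list(io(io(unit))), char), list(bool), list(bool)).

tup3(tup3(bool, list(io(io(unit))), char), list(bool), list(bool))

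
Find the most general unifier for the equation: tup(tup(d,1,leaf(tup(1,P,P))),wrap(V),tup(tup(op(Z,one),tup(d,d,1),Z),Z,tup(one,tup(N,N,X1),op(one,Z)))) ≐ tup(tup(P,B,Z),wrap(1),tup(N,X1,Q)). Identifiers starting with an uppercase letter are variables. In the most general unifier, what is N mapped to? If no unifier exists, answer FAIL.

Decompose tup/3: tup(d,1,leaf(tup(1,P,P))) ≐ tup(P,B,Z),  wrap(V) ≐ wrap(1),  tup(tup(op(Z,one),tup(d,d,1),Z),Z,tup(one,tup(N,N,X1),op(one,Z))) ≐ tup(N,X1,Q).
Decompose tup/3: d ≐ P,  1 ≐ B,  leaf(tup(1,P,P)) ≐ Z.
Bind P := d; substituting into the one remaining equation that mentions P gives: leaf(tup(1,d,d)) ≐ Z.
Bind B := 1; no other remaining equation mentions B.
Bind Z := leaf(tup(1,d,d)); substituting into the one remaining equation that mentions Z gives: tup(tup(op(leaf(tup(1,d,d)),one),tup(d,d,1),leaf(tup(1,d,d))),leaf(tup(1,d,d)),tup(one,tup(N,N,X1),op(one,leaf(tup(1,d,d))))) ≐ tup(N,X1,Q).
Decompose wrap/1: V ≐ 1.
Bind V := 1; no other remaining equation mentions V.
Decompose tup/3: tup(op(leaf(tup(1,d,d)),one),tup(d,d,1),leaf(tup(1,d,d))) ≐ N,  leaf(tup(1,d,d)) ≐ X1,  tup(one,tup(N,N,X1),op(one,leaf(tup(1,d,d)))) ≐ Q.
Bind N := tup(op(leaf(tup(1,d,d)),one),tup(d,d,1),leaf(tup(1,d,d))); substituting into the one remaining equation that mentions N gives: tup(one,tup(tup(op(leaf(tup(1,d,d)),one),tup(d,d,1),leaf(tup(1,d,d))),tup(op(leaf(tup(1,d,d)),one),tup(d,d,1),leaf(tup(1,d,d))),X1),op(one,leaf(tup(1,d,d)))) ≐ Q.
Bind X1 := leaf(tup(1,d,d)); substituting into the remaining equation gives: tup(one,tup(tup(op(leaf(tup(1,d,d)),one),tup(d,d,1),leaf(tup(1,d,d))),tup(op(leaf(tup(1,d,d)),one),tup(d,d,1),leaf(tup(1,d,d))),leaf(tup(1,d,d))),op(one,leaf(tup(1,d,d)))) ≐ Q.
Bind Q := tup(one,tup(tup(op(leaf(tup(1,d,d)),one),tup(d,d,1),leaf(tup(1,d,d))),tup(op(leaf(tup(1,d,d)),one),tup(d,d,1),leaf(tup(1,d,d))),leaf(tup(1,d,d))),op(one,leaf(tup(1,d,d)))).
MGU = { P -> d, B -> 1, Z -> leaf(tup(1,d,d)), V -> 1, N -> tup(op(leaf(tup(1,d,d)),one),tup(d,d,1),leaf(tup(1,d,d))), X1 -> leaf(tup(1,d,d)), Q -> tup(one,tup(tup(op(leaf(tup(1,d,d)),one),tup(d,d,1),leaf(tup(1,d,d))),tup(op(leaf(tup(1,d,d)),one),tup(d,d,1),leaf(tup(1,d,d))),leaf(tup(1,d,d))),op(one,leaf(tup(1,d,d)))) }, so N -> tup(op(leaf(tup(1,d,d)),one),tup(d,d,1),leaf(tup(1,d,d))).

tup(op(leaf(tup(1,d,d)),one),tup(d,d,1),leaf(tup(1,d,d)))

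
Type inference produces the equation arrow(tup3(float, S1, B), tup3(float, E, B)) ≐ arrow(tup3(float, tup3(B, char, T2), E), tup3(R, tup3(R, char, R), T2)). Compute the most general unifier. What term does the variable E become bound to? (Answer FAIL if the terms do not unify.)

Decompose arrow/2: tup3(float, S1, B) ≐ tup3(float, tup3(B, char, T2), E),  tup3(float, E, B) ≐ tup3(R, tup3(R, char, R), T2).
Decompose tup3/3: float ≐ float,  S1 ≐ tup3(B, char, T2),  B ≐ E.
Delete trivial equation float ≐ float.
Bind S1 := tup3(B, char, T2); no other remaining equation mentions S1.
Bind B := E; substituting into the remaining equation gives: tup3(float, E, E) ≐ tup3(R, tup3(R, char, R), T2). Substituting into the earlier binding gives S1 := tup3(E, char, T2).
Decompose tup3/3: float ≐ R,  E ≐ tup3(R, char, R),  E ≐ T2.
Bind R := float; substituting into the one remaining equation that mentions R gives: E ≐ tup3(float, char, float).
Bind E := tup3(float, char, float); substituting into the remaining equation gives: tup3(float, char, float) ≐ T2. Substituting into the earlier bindings gives S1 := tup3(tup3(float, char, float), char, T2), B := tup3(float, char, float).
Bind T2 := tup3(float, char, float). Substituting into the earlier binding gives S1 := tup3(tup3(float, char, float), char, tup3(float, char, float)).
MGU = { S1 ↦ tup3(tup3(float, char, float), char, tup3(float, char, float)), B ↦ tup3(float, char, float), R ↦ float, E ↦ tup3(float, char, float), T2 ↦ tup3(float, char, float) }, so E ↦ tup3(float, char, float).

tup3(float, char, float)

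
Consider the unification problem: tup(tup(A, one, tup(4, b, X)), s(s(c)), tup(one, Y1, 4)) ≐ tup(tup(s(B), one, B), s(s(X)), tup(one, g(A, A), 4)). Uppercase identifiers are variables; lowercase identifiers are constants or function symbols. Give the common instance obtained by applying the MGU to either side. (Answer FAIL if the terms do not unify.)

tup(tup(s(tup(4, b, c)), one, tup(4, b, c)), s(s(c)), tup(one, g(s(tup(4, b, c)), s(tup(4, b, c))), 4))

Decompose tup/3: tup(A, one, tup(4, b, X)) ≐ tup(s(B), one, B),  s(s(c)) ≐ s(s(X)),  tup(one, Y1, 4) ≐ tup(one, g(A, A), 4).
Decompose tup/3: A ≐ s(B),  one ≐ one,  tup(4, b, X) ≐ B.
Bind A := s(B); substituting into the one remaining equation that mentions A gives: tup(one, Y1, 4) ≐ tup(one, g(s(B), s(B)), 4).
Delete trivial equation one ≐ one.
Bind B := tup(4, b, X); substituting into the one remaining equation that mentions B gives: tup(one, Y1, 4) ≐ tup(one, g(s(tup(4, b, X)), s(tup(4, b, X))), 4). Substituting into the earlier binding gives A := s(tup(4, b, X)).
Decompose s/1: s(c) ≐ s(X).
Decompose s/1: c ≐ X.
Bind X := c; substituting into the remaining equation gives: tup(one, Y1, 4) ≐ tup(one, g(s(tup(4, b, c)), s(tup(4, b, c))), 4). Substituting into the earlier bindings gives A := s(tup(4, b, c)), B := tup(4, b, c).
Decompose tup/3: one ≐ one,  Y1 ≐ g(s(tup(4, b, c)), s(tup(4, b, c))),  4 ≐ 4.
Delete trivial equation one ≐ one.
Bind Y1 := g(s(tup(4, b, c)), s(tup(4, b, c))); no other remaining equation mentions Y1.
Delete trivial equation 4 ≐ 4.
Applying the MGU to either side gives tup(tup(s(tup(4, b, c)), one, tup(4, b, c)), s(s(c)), tup(one, g(s(tup(4, b, c)), s(tup(4, b, c))), 4)).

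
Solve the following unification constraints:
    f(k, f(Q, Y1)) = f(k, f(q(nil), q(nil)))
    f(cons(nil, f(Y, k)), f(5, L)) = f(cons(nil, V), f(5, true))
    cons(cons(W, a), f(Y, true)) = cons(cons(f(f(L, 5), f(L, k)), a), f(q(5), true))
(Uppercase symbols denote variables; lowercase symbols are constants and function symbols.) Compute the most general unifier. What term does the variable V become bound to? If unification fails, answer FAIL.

f(q(5), k)

Decompose f/2: k = k,  f(Q, Y1) = f(q(nil), q(nil)).
Delete trivial equation k = k.
Decompose f/2: Q = q(nil),  Y1 = q(nil).
Bind Q := q(nil); no other remaining equation mentions Q.
Bind Y1 := q(nil); no other remaining equation mentions Y1.
Decompose f/2: cons(nil, f(Y, k)) = cons(nil, V),  f(5, L) = f(5, true).
Decompose cons/2: nil = nil,  f(Y, k) = V.
Delete trivial equation nil = nil.
Bind V := f(Y, k); no other remaining equation mentions V.
Decompose f/2: 5 = 5,  L = true.
Delete trivial equation 5 = 5.
Bind L := true; substituting into the remaining equation gives: cons(cons(W, a), f(Y, true)) = cons(cons(f(f(true, 5), f(true, k)), a), f(q(5), true)).
Decompose cons/2: cons(W, a) = cons(f(f(true, 5), f(true, k)), a),  f(Y, true) = f(q(5), true).
Decompose cons/2: W = f(f(true, 5), f(true, k)),  a = a.
Bind W := f(f(true, 5), f(true, k)); no other remaining equation mentions W.
Delete trivial equation a = a.
Decompose f/2: Y = q(5),  true = true.
Bind Y := q(5); no other remaining equation mentions Y. Substituting into the earlier binding gives V := f(q(5), k).
Delete trivial equation true = true.
MGU = { Q -> q(nil), Y1 -> q(nil), V -> f(q(5), k), L -> true, W -> f(f(true, 5), f(true, k)), Y -> q(5) }, so V -> f(q(5), k).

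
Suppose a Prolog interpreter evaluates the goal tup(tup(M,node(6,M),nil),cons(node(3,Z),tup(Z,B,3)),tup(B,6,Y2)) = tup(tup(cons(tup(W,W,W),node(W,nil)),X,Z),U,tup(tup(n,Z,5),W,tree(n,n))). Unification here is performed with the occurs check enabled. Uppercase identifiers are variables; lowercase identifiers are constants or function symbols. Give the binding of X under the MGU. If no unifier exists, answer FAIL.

node(6,cons(tup(6,6,6),node(6,nil)))

Decompose tup/3: tup(M,node(6,M),nil) = tup(cons(tup(W,W,W),node(W,nil)),X,Z),  cons(node(3,Z),tup(Z,B,3)) = U,  tup(B,6,Y2) = tup(tup(n,Z,5),W,tree(n,n)).
Decompose tup/3: M = cons(tup(W,W,W),node(W,nil)),  node(6,M) = X,  nil = Z.
Bind M := cons(tup(W,W,W),node(W,nil)); substituting into the one remaining equation that mentions M gives: node(6,cons(tup(W,W,W),node(W,nil))) = X.
Bind X := node(6,cons(tup(W,W,W),node(W,nil))); no other remaining equation mentions X.
Bind Z := nil; substituting into the remaining equations gives: cons(node(3,nil),tup(nil,B,3)) = U,  tup(B,6,Y2) = tup(tup(n,nil,5),W,tree(n,n)).
Bind U := cons(node(3,nil),tup(nil,B,3)); no other remaining equation mentions U.
Decompose tup/3: B = tup(n,nil,5),  6 = W,  Y2 = tree(n,n).
Bind B := tup(n,nil,5); no other remaining equation mentions B. Substituting into the earlier binding gives U := cons(node(3,nil),tup(nil,tup(n,nil,5),3)).
Bind W := 6; no other remaining equation mentions W. Substituting into the earlier bindings gives M := cons(tup(6,6,6),node(6,nil)), X := node(6,cons(tup(6,6,6),node(6,nil))).
Bind Y2 := tree(n,n).
MGU = { M ↦ cons(tup(6,6,6),node(6,nil)), X ↦ node(6,cons(tup(6,6,6),node(6,nil))), Z ↦ nil, U ↦ cons(node(3,nil),tup(nil,tup(n,nil,5),3)), B ↦ tup(n,nil,5), W ↦ 6, Y2 ↦ tree(n,n) }, so X ↦ node(6,cons(tup(6,6,6),node(6,nil))).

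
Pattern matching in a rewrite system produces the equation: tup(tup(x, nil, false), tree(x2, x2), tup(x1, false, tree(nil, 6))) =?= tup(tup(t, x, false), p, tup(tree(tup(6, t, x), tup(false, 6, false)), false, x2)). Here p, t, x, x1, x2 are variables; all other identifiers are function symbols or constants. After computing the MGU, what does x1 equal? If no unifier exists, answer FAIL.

tree(tup(6, nil, nil), tup(false, 6, false))

Decompose tup/3: tup(x, nil, false) =?= tup(t, x, false),  tree(x2, x2) =?= p,  tup(x1, false, tree(nil, 6)) =?= tup(tree(tup(6, t, x), tup(false, 6, false)), false, x2).
Decompose tup/3: x =?= t,  nil =?= x,  false =?= false.
Bind x := t; substituting into the 2 remaining equations that mention x gives: nil =?= t,  tup(x1, false, tree(nil, 6)) =?= tup(tree(tup(6, t, t), tup(false, 6, false)), false, x2).
Bind t := nil; substituting into the one remaining equation that mentions t gives: tup(x1, false, tree(nil, 6)) =?= tup(tree(tup(6, nil, nil), tup(false, 6, false)), false, x2). Substituting into the earlier binding gives x := nil.
Delete trivial equation false =?= false.
Bind p := tree(x2, x2); no other remaining equation mentions p.
Decompose tup/3: x1 =?= tree(tup(6, nil, nil), tup(false, 6, false)),  false =?= false,  tree(nil, 6) =?= x2.
Bind x1 := tree(tup(6, nil, nil), tup(false, 6, false)); no other remaining equation mentions x1.
Delete trivial equation false =?= false.
Bind x2 := tree(nil, 6). Substituting into the earlier binding gives p := tree(tree(nil, 6), tree(nil, 6)).
MGU = { x ↦ nil, t ↦ nil, p ↦ tree(tree(nil, 6), tree(nil, 6)), x1 ↦ tree(tup(6, nil, nil), tup(false, 6, false)), x2 ↦ tree(nil, 6) }, so x1 ↦ tree(tup(6, nil, nil), tup(false, 6, false)).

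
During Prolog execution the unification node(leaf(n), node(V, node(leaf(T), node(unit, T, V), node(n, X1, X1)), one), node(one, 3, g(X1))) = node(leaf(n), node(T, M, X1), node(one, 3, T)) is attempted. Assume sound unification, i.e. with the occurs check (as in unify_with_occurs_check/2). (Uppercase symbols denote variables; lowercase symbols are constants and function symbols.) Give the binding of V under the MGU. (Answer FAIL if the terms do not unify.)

Decompose node/3: leaf(n) = leaf(n),  node(V, node(leaf(T), node(unit, T, V), node(n, X1, X1)), one) = node(T, M, X1),  node(one, 3, g(X1)) = node(one, 3, T).
Delete trivial equation leaf(n) = leaf(n).
Decompose node/3: V = T,  node(leaf(T), node(unit, T, V), node(n, X1, X1)) = M,  one = X1.
Bind V := T; substituting into the one remaining equation that mentions V gives: node(leaf(T), node(unit, T, T), node(n, X1, X1)) = M.
Bind M := node(leaf(T), node(unit, T, T), node(n, X1, X1)); no other remaining equation mentions M.
Bind X1 := one; substituting into the remaining equation gives: node(one, 3, g(one)) = node(one, 3, T). Substituting into the earlier binding gives M := node(leaf(T), node(unit, T, T), node(n, one, one)).
Decompose node/3: one = one,  3 = 3,  g(one) = T.
Delete trivial equation one = one.
Delete trivial equation 3 = 3.
Bind T := g(one). Substituting into the earlier bindings gives V := g(one), M := node(leaf(g(one)), node(unit, g(one), g(one)), node(n, one, one)).
MGU = { V = g(one), M = node(leaf(g(one)), node(unit, g(one), g(one)), node(n, one, one)), X1 = one, T = g(one) }, so V = g(one).

g(one)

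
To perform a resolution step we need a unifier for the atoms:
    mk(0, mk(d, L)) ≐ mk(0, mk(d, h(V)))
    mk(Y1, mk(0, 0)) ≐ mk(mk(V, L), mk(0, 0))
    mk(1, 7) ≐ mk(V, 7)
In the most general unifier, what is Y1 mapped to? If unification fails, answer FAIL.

mk(1, h(1))

Decompose mk/2: 0 ≐ 0,  mk(d, L) ≐ mk(d, h(V)).
Delete trivial equation 0 ≐ 0.
Decompose mk/2: d ≐ d,  L ≐ h(V).
Delete trivial equation d ≐ d.
Bind L := h(V); substituting into the one remaining equation that mentions L gives: mk(Y1, mk(0, 0)) ≐ mk(mk(V, h(V)), mk(0, 0)).
Decompose mk/2: Y1 ≐ mk(V, h(V)),  mk(0, 0) ≐ mk(0, 0).
Bind Y1 := mk(V, h(V)); no other remaining equation mentions Y1.
Delete trivial equation mk(0, 0) ≐ mk(0, 0).
Decompose mk/2: 1 ≐ V,  7 ≐ 7.
Bind V := 1; no other remaining equation mentions V. Substituting into the earlier bindings gives L := h(1), Y1 := mk(1, h(1)).
Delete trivial equation 7 ≐ 7.
MGU = { L := h(1), Y1 := mk(1, h(1)), V := 1 }, so Y1 := mk(1, h(1)).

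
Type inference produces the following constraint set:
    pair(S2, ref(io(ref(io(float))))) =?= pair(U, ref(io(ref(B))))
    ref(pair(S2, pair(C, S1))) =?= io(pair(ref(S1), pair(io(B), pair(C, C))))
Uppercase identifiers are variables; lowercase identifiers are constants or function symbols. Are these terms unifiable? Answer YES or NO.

NO

Decompose pair/2: S2 =?= U,  ref(io(ref(io(float)))) =?= ref(io(ref(B))).
Bind S2 := U; substituting into the one remaining equation that mentions S2 gives: ref(pair(U, pair(C, S1))) =?= io(pair(ref(S1), pair(io(B), pair(C, C)))).
Decompose ref/1: io(ref(io(float))) =?= io(ref(B)).
Decompose io/1: ref(io(float)) =?= ref(B).
Decompose ref/1: io(float) =?= B.
Bind B := io(float); substituting into the remaining equation gives: ref(pair(U, pair(C, S1))) =?= io(pair(ref(S1), pair(io(io(float)), pair(C, C)))).
Clash: head symbols differ (ref/1 vs io/1); no unifier exists.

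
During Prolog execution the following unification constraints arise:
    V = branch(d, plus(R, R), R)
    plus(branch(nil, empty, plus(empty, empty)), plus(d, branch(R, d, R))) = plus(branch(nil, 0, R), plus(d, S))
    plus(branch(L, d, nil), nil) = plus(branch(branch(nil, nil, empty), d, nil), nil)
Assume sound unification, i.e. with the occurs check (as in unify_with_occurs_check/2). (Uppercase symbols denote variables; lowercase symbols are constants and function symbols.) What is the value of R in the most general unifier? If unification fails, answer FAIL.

Bind V := branch(d, plus(R, R), R); no other remaining equation mentions V.
Decompose plus/2: branch(nil, empty, plus(empty, empty)) = branch(nil, 0, R),  plus(d, branch(R, d, R)) = plus(d, S).
Decompose branch/3: nil = nil,  empty = 0,  plus(empty, empty) = R.
Delete trivial equation nil = nil.
Clash: constants empty and 0 differ; no unifier exists.

FAIL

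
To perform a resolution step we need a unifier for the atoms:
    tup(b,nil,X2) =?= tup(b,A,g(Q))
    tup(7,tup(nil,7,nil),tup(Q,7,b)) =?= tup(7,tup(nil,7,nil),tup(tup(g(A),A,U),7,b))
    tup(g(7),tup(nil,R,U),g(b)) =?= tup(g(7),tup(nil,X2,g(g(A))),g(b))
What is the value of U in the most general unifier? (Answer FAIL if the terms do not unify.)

g(g(nil))

Decompose tup/3: b =?= b,  nil =?= A,  X2 =?= g(Q).
Delete trivial equation b =?= b.
Bind A := nil; substituting into the 2 remaining equations that mention A gives: tup(7,tup(nil,7,nil),tup(Q,7,b)) =?= tup(7,tup(nil,7,nil),tup(tup(g(nil),nil,U),7,b)),  tup(g(7),tup(nil,R,U),g(b)) =?= tup(g(7),tup(nil,X2,g(g(nil))),g(b)).
Bind X2 := g(Q); substituting into the one remaining equation that mentions X2 gives: tup(g(7),tup(nil,R,U),g(b)) =?= tup(g(7),tup(nil,g(Q),g(g(nil))),g(b)).
Decompose tup/3: 7 =?= 7,  tup(nil,7,nil) =?= tup(nil,7,nil),  tup(Q,7,b) =?= tup(tup(g(nil),nil,U),7,b).
Delete trivial equation 7 =?= 7.
Delete trivial equation tup(nil,7,nil) =?= tup(nil,7,nil).
Decompose tup/3: Q =?= tup(g(nil),nil,U),  7 =?= 7,  b =?= b.
Bind Q := tup(g(nil),nil,U); substituting into the one remaining equation that mentions Q gives: tup(g(7),tup(nil,R,U),g(b)) =?= tup(g(7),tup(nil,g(tup(g(nil),nil,U)),g(g(nil))),g(b)). Substituting into the earlier binding gives X2 := g(tup(g(nil),nil,U)).
Delete trivial equation 7 =?= 7.
Delete trivial equation b =?= b.
Decompose tup/3: g(7) =?= g(7),  tup(nil,R,U) =?= tup(nil,g(tup(g(nil),nil,U)),g(g(nil))),  g(b) =?= g(b).
Delete trivial equation g(7) =?= g(7).
Decompose tup/3: nil =?= nil,  R =?= g(tup(g(nil),nil,U)),  U =?= g(g(nil)).
Delete trivial equation nil =?= nil.
Bind R := g(tup(g(nil),nil,U)); no other remaining equation mentions R.
Bind U := g(g(nil)); no other remaining equation mentions U. Substituting into the earlier bindings gives X2 := g(tup(g(nil),nil,g(g(nil)))), Q := tup(g(nil),nil,g(g(nil))), R := g(tup(g(nil),nil,g(g(nil)))).
Delete trivial equation g(b) =?= g(b).
MGU = { A -> nil, X2 -> g(tup(g(nil),nil,g(g(nil)))), Q -> tup(g(nil),nil,g(g(nil))), R -> g(tup(g(nil),nil,g(g(nil)))), U -> g(g(nil)) }, so U -> g(g(nil)).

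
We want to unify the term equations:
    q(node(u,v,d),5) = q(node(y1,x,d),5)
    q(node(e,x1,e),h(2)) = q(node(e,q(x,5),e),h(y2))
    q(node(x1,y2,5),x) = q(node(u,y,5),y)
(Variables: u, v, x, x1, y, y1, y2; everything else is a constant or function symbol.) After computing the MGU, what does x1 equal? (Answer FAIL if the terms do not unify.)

Decompose q/2: node(u,v,d) = node(y1,x,d),  5 = 5.
Decompose node/3: u = y1,  v = x,  d = d.
Bind u := y1; substituting into the one remaining equation that mentions u gives: q(node(x1,y2,5),x) = q(node(y1,y,5),y).
Bind v := x; no other remaining equation mentions v.
Delete trivial equation d = d.
Delete trivial equation 5 = 5.
Decompose q/2: node(e,x1,e) = node(e,q(x,5),e),  h(2) = h(y2).
Decompose node/3: e = e,  x1 = q(x,5),  e = e.
Delete trivial equation e = e.
Bind x1 := q(x,5); substituting into the one remaining equation that mentions x1 gives: q(node(q(x,5),y2,5),x) = q(node(y1,y,5),y).
Delete trivial equation e = e.
Decompose h/1: 2 = y2.
Bind y2 := 2; substituting into the remaining equation gives: q(node(q(x,5),2,5),x) = q(node(y1,y,5),y).
Decompose q/2: node(q(x,5),2,5) = node(y1,y,5),  x = y.
Decompose node/3: q(x,5) = y1,  2 = y,  5 = 5.
Bind y1 := q(x,5); no other remaining equation mentions y1. Substituting into the earlier binding gives u := q(x,5).
Bind y := 2; substituting into the one remaining equation that mentions y gives: x = 2.
Delete trivial equation 5 = 5.
Bind x := 2. Substituting into the earlier bindings gives u := q(2,5), v := 2, x1 := q(2,5), y1 := q(2,5).
MGU = { u -> q(2,5), v -> 2, x1 -> q(2,5), y2 -> 2, y1 -> q(2,5), y -> 2, x -> 2 }, so x1 -> q(2,5).

q(2,5)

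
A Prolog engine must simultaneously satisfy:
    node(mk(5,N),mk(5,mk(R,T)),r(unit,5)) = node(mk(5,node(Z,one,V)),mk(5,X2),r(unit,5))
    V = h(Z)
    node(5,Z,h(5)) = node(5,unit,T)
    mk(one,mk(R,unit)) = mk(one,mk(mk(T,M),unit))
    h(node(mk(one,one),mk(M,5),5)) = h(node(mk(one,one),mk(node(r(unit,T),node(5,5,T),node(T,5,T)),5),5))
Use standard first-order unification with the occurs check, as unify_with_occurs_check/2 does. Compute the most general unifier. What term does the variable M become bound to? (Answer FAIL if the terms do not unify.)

node(r(unit,h(5)),node(5,5,h(5)),node(h(5),5,h(5)))

Decompose node/3: mk(5,N) = mk(5,node(Z,one,V)),  mk(5,mk(R,T)) = mk(5,X2),  r(unit,5) = r(unit,5).
Decompose mk/2: 5 = 5,  N = node(Z,one,V).
Delete trivial equation 5 = 5.
Bind N := node(Z,one,V); no other remaining equation mentions N.
Decompose mk/2: 5 = 5,  mk(R,T) = X2.
Delete trivial equation 5 = 5.
Bind X2 := mk(R,T); no other remaining equation mentions X2.
Delete trivial equation r(unit,5) = r(unit,5).
Bind V := h(Z); no other remaining equation mentions V. Substituting into the earlier binding gives N := node(Z,one,h(Z)).
Decompose node/3: 5 = 5,  Z = unit,  h(5) = T.
Delete trivial equation 5 = 5.
Bind Z := unit; no other remaining equation mentions Z. Substituting into the earlier bindings gives N := node(unit,one,h(unit)), V := h(unit).
Bind T := h(5); substituting into the remaining equations gives: mk(one,mk(R,unit)) = mk(one,mk(mk(h(5),M),unit)),  h(node(mk(one,one),mk(M,5),5)) = h(node(mk(one,one),mk(node(r(unit,h(5)),node(5,5,h(5)),node(h(5),5,h(5))),5),5)). Substituting into the earlier binding gives X2 := mk(R,h(5)).
Decompose mk/2: one = one,  mk(R,unit) = mk(mk(h(5),M),unit).
Delete trivial equation one = one.
Decompose mk/2: R = mk(h(5),M),  unit = unit.
Bind R := mk(h(5),M); no other remaining equation mentions R. Substituting into the earlier binding gives X2 := mk(mk(h(5),M),h(5)).
Delete trivial equation unit = unit.
Decompose h/1: node(mk(one,one),mk(M,5),5) = node(mk(one,one),mk(node(r(unit,h(5)),node(5,5,h(5)),node(h(5),5,h(5))),5),5).
Decompose node/3: mk(one,one) = mk(one,one),  mk(M,5) = mk(node(r(unit,h(5)),node(5,5,h(5)),node(h(5),5,h(5))),5),  5 = 5.
Delete trivial equation mk(one,one) = mk(one,one).
Decompose mk/2: M = node(r(unit,h(5)),node(5,5,h(5)),node(h(5),5,h(5))),  5 = 5.
Bind M := node(r(unit,h(5)),node(5,5,h(5)),node(h(5),5,h(5))); no other remaining equation mentions M. Substituting into the earlier bindings gives X2 := mk(mk(h(5),node(r(unit,h(5)),node(5,5,h(5)),node(h(5),5,h(5)))),h(5)), R := mk(h(5),node(r(unit,h(5)),node(5,5,h(5)),node(h(5),5,h(5)))).
Delete trivial equation 5 = 5.
Delete trivial equation 5 = 5.
MGU = { N ↦ node(unit,one,h(unit)), X2 ↦ mk(mk(h(5),node(r(unit,h(5)),node(5,5,h(5)),node(h(5),5,h(5)))),h(5)), V ↦ h(unit), Z ↦ unit, T ↦ h(5), R ↦ mk(h(5),node(r(unit,h(5)),node(5,5,h(5)),node(h(5),5,h(5)))), M ↦ node(r(unit,h(5)),node(5,5,h(5)),node(h(5),5,h(5))) }, so M ↦ node(r(unit,h(5)),node(5,5,h(5)),node(h(5),5,h(5))).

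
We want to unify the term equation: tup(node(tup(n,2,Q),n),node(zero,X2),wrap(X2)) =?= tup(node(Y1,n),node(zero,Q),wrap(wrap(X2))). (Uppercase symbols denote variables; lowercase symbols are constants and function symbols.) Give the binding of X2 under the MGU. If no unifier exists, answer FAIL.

Decompose tup/3: node(tup(n,2,Q),n) =?= node(Y1,n),  node(zero,X2) =?= node(zero,Q),  wrap(X2) =?= wrap(wrap(X2)).
Decompose node/2: tup(n,2,Q) =?= Y1,  n =?= n.
Bind Y1 := tup(n,2,Q); no other remaining equation mentions Y1.
Delete trivial equation n =?= n.
Decompose node/2: zero =?= zero,  X2 =?= Q.
Delete trivial equation zero =?= zero.
Bind X2 := Q; substituting into the remaining equation gives: wrap(Q) =?= wrap(wrap(Q)).
Decompose wrap/1: Q =?= wrap(Q).
Occurs check fails: Q occurs in wrap(Q); the equation Q =?= wrap(Q) has no finite solution.

FAIL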